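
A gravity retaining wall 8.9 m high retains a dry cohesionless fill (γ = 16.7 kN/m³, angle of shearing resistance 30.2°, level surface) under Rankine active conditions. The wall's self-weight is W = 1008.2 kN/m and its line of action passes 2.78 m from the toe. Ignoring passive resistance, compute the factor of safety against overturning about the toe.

4.32

K_a = tan²(45° − 30.2°/2) = 0.3307.
P_a = ½K_aγH² = 0.5×0.3307×16.7×8.9² = 218.7 kN/m, acting at H/3 = 2.967 m above the base.
Overturning moment M_o = P_a × H/3 = 218.7 × 2.967 = 648.8.
Resisting moment M_r = W × 2.78 = 1008.2 × 2.78 = 2803.
FS_overturning = M_r/M_o = 2803/648.8 = 4.320.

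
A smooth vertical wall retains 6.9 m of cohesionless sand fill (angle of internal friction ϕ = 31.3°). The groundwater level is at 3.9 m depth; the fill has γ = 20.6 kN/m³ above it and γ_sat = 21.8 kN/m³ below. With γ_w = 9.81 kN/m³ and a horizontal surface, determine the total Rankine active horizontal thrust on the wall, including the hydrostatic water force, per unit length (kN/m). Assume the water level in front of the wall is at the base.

K_a = tan²(45° − φ/2) = 0.3162.
γ' = 21.8 − 9.81 = 11.99 kN/m³. Depth below WT = 3.0 m.
σ'_h at WT = K_a γ d_w = 25.40 kPa; at base = 25.40 + K_a γ' × 3.0 = 36.78 kPa.
P₁ (0–3.9 m) = ½×25.40×3.9 = 49.54. P₂ (3.9–6.9 m) = ½(25.40+36.78)×3.0 = 93.27.
P_w = ½ γ_w h₂² = 0.5×9.81×3.0² = 44.14. Total = 49.54+93.27+44.14 = 187.0 kN/m.

187 kN/m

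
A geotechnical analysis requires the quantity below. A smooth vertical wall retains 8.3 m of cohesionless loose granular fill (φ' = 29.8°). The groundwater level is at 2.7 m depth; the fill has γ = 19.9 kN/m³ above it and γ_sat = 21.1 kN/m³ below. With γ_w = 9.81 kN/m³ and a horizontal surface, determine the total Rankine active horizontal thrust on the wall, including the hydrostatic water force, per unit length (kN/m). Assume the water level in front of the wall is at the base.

K_a = tan²(45° − φ/2) = 0.3360.
γ' = 21.1 − 9.81 = 11.29 kN/m³. Depth below WT = 5.6 m.
σ'_h at WT = K_a γ d_w = 18.05 kPa; at base = 18.05 + K_a γ' × 5.6 = 39.30 kPa.
P₁ (0–2.7 m) = ½×18.05×2.7 = 24.37. P₂ (2.7–8.3 m) = ½(18.05+39.30)×5.6 = 160.6.
P_w = ½ γ_w h₂² = 0.5×9.81×5.6² = 153.8. Total = 24.37+160.6+153.8 = 338.8 kN/m.

339 kN/m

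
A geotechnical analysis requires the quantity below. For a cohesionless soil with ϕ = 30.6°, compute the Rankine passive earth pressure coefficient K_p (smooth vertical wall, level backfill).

K_p = (1 + sin φ)/(1 − sin φ) = tan²(45° + 30.6°/2) = 3.074.

3.07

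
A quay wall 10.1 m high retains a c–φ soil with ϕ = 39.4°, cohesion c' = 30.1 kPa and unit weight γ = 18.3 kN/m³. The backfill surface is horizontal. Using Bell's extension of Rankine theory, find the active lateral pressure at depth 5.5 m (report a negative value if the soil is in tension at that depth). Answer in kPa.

K_a = (1 − sin φ)/(1 + sin φ) = 0.2234.
σ_a = K_a γ z − 2c√K_a = 0.2234×18.3×5.5 − 2×30.1×0.4727 = -5.967 kPa.

-5.97 kPa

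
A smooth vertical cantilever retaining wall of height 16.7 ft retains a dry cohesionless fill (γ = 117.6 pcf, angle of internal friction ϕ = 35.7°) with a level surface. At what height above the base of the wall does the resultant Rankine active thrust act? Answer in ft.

K_a = 0.2630.
The pressure distribution is triangular, so the resultant acts at H/3 above the base = 16.7/3 = 5.567 ft.

5.57 ft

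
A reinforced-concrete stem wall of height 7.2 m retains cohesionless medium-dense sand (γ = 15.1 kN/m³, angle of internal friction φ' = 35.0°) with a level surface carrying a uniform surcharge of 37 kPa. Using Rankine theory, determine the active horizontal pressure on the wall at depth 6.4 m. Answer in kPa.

K_a = (1 − sin φ)/(1 + sin φ) = 0.2710.
σ_v = γz + q = 15.1 × 6.4 + 37 = 133.6 kPa.
σ_h = K_a σ_v = 0.2710 × 133.6 = 36.22 kPa.

36.2 kPa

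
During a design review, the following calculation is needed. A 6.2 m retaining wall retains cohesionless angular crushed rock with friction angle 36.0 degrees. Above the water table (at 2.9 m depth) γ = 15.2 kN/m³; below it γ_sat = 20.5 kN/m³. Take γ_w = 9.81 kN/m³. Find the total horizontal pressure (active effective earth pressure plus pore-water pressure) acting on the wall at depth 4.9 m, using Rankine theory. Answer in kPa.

36.6 kPa

K_a = (1 − sin φ)/(1 + sin φ) = 0.2596.
γ' = 20.5 − 9.81 = 10.69 kN/m³.
Effective vertical stress at 4.9 m: σ'_v = 15.2×2.9 + 10.69×2.00 = 65.46 kPa.
σ'_h = K_a σ'_v = 0.2596 × 65.46 = 16.99 kPa; u = γ_w × 2.00 = 19.62 kPa.
Total σ_h = 16.99 + 19.62 = 36.61 kPa.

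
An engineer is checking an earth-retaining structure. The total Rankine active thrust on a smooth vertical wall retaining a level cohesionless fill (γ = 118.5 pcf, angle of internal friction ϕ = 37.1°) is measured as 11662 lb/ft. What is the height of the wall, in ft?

28.2 ft

K_a = 0.2475. P_a = ½ K_a γ H² ⇒ H = √(2P_a/(K_a γ)).
H = √(2×11662/(0.2475×118.5)) = 28.20 ft.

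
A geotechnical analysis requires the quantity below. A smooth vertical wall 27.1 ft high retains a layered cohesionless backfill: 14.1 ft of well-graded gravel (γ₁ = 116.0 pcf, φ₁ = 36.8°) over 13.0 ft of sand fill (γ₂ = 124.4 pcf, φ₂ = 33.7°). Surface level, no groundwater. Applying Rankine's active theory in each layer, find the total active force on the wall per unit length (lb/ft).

12000 lb/ft

K_a1 = tan²(45°−36.8°/2) = 0.2508; K_a2 = tan²(45°−33.7°/2) = 0.2863.
Layer 1: σ at base = K_a1 γ₁ h₁ = 410.1 psf; P₁ = ½×410.1×14.1 = 2892.
Layer 2: σ_v at top = γ₁h₁ = 1636; σ_h top = K_a2×1636 = 468.3; σ_h base = K_a2×(1636+124.4×13.0) = 931.3.
P₂ = ½(468.3+931.3)×13.0 = 9097. Total P_a = 2892+9097 = 11990 lb/ft.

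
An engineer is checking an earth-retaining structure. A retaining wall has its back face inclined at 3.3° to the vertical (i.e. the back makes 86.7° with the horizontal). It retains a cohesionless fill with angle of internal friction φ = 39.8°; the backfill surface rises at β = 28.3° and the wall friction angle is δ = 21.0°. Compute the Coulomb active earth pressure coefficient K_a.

K_a = sin²(α+φ) / [sin²α · sin(α−δ) · (1 + √{sin(φ+δ)sin(φ−β) / (sin(α−δ)sin(α+β))})²].
With α = 86.7°, φ = 39.8°, δ = 21.0°, β = 28.3°: K_a = 0.3342.

0.334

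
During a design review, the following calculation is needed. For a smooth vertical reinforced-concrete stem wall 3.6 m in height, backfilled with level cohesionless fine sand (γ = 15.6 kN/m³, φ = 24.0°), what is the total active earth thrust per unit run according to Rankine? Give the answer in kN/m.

42.6 kN/m

K_a = tan²(45° − φ/2) = 0.4217.
P_a = ½ K_a γ H² = 0.5 × 0.4217 × 15.6 × 3.6² = 42.63 kN/m.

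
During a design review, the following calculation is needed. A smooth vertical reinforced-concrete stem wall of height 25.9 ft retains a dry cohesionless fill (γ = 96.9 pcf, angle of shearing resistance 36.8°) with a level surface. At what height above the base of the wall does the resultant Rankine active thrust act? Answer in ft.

8.63 ft

K_a = 0.2508.
The pressure distribution is triangular, so the resultant acts at H/3 above the base = 25.9/3 = 8.633 ft.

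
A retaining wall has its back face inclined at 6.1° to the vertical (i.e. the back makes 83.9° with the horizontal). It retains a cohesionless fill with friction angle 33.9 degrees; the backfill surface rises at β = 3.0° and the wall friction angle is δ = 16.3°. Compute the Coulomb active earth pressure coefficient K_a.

0.313

K_a = sin²(α+φ) / [sin²α · sin(α−δ) · (1 + √{sin(φ+δ)sin(φ−β) / (sin(α−δ)sin(α+β))})²].
With α = 83.9°, φ = 33.9°, δ = 16.3°, β = 3.0°: K_a = 0.3130.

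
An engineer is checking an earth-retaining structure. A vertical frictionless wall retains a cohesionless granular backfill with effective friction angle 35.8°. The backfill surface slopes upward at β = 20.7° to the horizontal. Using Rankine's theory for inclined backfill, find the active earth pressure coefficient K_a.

K_a = cos β · (cos β − √(cos²β − cos²φ)) / (cos β + √(cos²β − cos²φ)).
cos β = 0.9354, cos φ = 0.8111, √(cos²β − cos²φ) = 0.4661.
K_a = 0.9354 × (0.9354 − 0.4661)/(0.9354 + 0.4661) = 0.3133.

0.313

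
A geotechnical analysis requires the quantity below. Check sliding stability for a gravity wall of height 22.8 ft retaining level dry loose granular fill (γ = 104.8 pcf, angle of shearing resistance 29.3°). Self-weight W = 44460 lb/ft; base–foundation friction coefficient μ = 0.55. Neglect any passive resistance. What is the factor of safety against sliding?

2.62

K_a = tan²(45° − 29.3°/2) = 0.3428.
P_a = ½K_aγH² = 0.5×0.3428×104.8×22.8² = 9339 lb/ft, acting at H/3 = 7.600 ft above the base.
FS_sliding = μW / P_a = 0.55×44460 / 9339 = 2.618.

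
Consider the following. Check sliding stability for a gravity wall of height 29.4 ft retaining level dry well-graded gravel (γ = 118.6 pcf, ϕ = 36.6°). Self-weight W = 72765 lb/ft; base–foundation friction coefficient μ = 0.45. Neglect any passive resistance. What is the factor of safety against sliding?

K_a = tan²(45° − 36.6°/2) = 0.2530.
P_a = ½K_aγH² = 0.5×0.2530×118.6×29.4² = 12970 lb/ft, acting at H/3 = 9.800 ft above the base.
FS_sliding = μW / P_a = 0.45×72765 / 12970 = 2.525.

2.53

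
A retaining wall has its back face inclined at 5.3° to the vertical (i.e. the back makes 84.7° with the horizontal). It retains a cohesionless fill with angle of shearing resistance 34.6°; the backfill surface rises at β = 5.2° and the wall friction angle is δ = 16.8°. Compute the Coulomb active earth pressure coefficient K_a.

K_a = sin²(α+φ) / [sin²α · sin(α−δ) · (1 + √{sin(φ+δ)sin(φ−β) / (sin(α−δ)sin(α+β))})²].
With α = 84.7°, φ = 34.6°, δ = 16.8°, β = 5.2°: K_a = 0.3065.

0.307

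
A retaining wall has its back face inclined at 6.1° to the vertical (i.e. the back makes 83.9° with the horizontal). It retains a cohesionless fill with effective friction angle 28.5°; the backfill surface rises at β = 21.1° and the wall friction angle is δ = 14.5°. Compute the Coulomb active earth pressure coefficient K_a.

K_a = sin²(α+φ) / [sin²α · sin(α−δ) · (1 + √{sin(φ+δ)sin(φ−β) / (sin(α−δ)sin(α+β))})²].
With α = 83.9°, φ = 28.5°, δ = 14.5°, β = 21.1°: K_a = 0.5368.

0.537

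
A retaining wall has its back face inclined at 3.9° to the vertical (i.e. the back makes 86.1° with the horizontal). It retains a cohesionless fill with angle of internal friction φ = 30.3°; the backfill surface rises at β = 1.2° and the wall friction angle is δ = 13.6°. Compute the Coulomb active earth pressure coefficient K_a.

K_a = sin²(α+φ) / [sin²α · sin(α−δ) · (1 + √{sin(φ+δ)sin(φ−β) / (sin(α−δ)sin(α+β))})²].
With α = 86.1°, φ = 30.3°, δ = 13.6°, β = 1.2°: K_a = 0.3322.

0.332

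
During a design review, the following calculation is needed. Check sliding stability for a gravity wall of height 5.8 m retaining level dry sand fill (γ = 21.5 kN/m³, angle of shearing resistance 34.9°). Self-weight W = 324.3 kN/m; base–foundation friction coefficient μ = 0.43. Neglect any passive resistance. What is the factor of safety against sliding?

K_a = tan²(45° − 34.9°/2) = 0.2721.
P_a = ½K_aγH² = 0.5×0.2721×21.5×5.8² = 98.42 kN/m, acting at H/3 = 1.933 m above the base.
FS_sliding = μW / P_a = 0.43×324.3 / 98.42 = 1.417.

1.42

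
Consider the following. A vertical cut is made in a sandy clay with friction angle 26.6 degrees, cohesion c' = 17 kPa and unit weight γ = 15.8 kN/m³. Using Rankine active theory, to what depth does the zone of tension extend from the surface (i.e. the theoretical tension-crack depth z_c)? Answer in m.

K_a = tan²(45° − 26.6°/2) = 0.3814; √K_a = 0.6176.
The active pressure is zero where K_a γ z = 2c√K_a, so z_c = 2c/(γ√K_a) = 2×17/(15.8×0.6176) = 3.484 m.

3.48 m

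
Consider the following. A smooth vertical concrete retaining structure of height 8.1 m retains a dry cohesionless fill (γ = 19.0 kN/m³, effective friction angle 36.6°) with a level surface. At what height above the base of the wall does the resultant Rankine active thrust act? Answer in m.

2.70 m

K_a = 0.2530.
The pressure distribution is triangular, so the resultant acts at H/3 above the base = 8.1/3 = 2.700 m.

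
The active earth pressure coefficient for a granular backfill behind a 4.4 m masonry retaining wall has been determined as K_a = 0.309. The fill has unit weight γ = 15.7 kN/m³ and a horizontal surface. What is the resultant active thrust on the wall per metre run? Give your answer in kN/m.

47.0 kN/m

P = ½ K_a γ H² = 0.5 × 0.309 × 15.7 × 4.4² = 46.96 kN/m.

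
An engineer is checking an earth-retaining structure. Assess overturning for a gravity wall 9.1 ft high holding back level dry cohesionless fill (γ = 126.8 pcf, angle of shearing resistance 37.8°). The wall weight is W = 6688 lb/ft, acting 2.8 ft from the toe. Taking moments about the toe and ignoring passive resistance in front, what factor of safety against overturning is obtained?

4.90

K_a = tan²(45° − 37.8°/2) = 0.2400.
P_a = ½K_aγH² = 0.5×0.2400×126.8×9.1² = 1260 lb/ft, acting at H/3 = 3.033 ft above the base.
Overturning moment M_o = P_a × H/3 = 1260 × 3.033 = 3822.
Resisting moment M_r = W × 2.8 = 6688 × 2.8 = 18730.
FS_overturning = M_r/M_o = 18730/3822 = 4.900.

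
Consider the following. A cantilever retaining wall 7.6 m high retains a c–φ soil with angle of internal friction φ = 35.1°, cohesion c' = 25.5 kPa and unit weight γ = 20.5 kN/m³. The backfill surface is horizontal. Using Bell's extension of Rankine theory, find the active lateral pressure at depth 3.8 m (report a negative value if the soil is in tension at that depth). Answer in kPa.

-5.47 kPa

K_a = (1 − sin φ)/(1 + sin φ) = 0.2698.
σ_a = K_a γ z − 2c√K_a = 0.2698×20.5×3.8 − 2×25.5×0.5195 = -5.472 kPa.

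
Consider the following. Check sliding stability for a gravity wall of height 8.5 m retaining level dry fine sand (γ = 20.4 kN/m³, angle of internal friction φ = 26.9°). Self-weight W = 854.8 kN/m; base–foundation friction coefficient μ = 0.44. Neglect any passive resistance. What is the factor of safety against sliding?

1.35

K_a = tan²(45° − 26.9°/2) = 0.3770.
P_a = ½K_aγH² = 0.5×0.3770×20.4×8.5² = 277.8 kN/m, acting at H/3 = 2.833 m above the base.
FS_sliding = μW / P_a = 0.44×854.8 / 277.8 = 1.354.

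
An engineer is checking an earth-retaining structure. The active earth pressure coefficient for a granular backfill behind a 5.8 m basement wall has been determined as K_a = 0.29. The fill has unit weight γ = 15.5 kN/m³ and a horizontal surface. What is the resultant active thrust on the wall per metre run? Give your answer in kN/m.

P = ½ K_a γ H² = 0.5 × 0.29 × 15.5 × 5.8² = 75.61 kN/m.

75.6 kN/m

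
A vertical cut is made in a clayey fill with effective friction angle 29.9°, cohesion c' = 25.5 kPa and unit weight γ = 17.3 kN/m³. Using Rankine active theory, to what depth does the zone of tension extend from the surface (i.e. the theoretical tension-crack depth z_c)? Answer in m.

5.10 m

K_a = tan²(45° − 29.9°/2) = 0.3347; √K_a = 0.5785.
The active pressure is zero where K_a γ z = 2c√K_a, so z_c = 2c/(γ√K_a) = 2×25.5/(17.3×0.5785) = 5.096 m.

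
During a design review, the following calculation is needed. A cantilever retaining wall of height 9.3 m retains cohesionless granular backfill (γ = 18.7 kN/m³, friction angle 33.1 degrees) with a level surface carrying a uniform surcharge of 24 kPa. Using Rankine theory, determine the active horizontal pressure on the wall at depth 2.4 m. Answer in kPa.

20.2 kPa

K_a = (1 − sin φ)/(1 + sin φ) = 0.2936.
σ_v = γz + q = 18.7 × 2.4 + 24 = 68.88 kPa.
σ_h = K_a σ_v = 0.2936 × 68.88 = 20.22 kPa.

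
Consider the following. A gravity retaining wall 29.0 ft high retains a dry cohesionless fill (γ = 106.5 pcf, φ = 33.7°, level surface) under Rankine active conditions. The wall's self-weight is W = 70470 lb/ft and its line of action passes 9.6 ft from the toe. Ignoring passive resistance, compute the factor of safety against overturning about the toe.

K_a = tan²(45° − 33.7°/2) = 0.2863.
P_a = ½K_aγH² = 0.5×0.2863×106.5×29.0² = 12820 lb/ft, acting at H/3 = 9.667 ft above the base.
Overturning moment M_o = P_a × H/3 = 12820 × 9.667 = 123900.
Resisting moment M_r = W × 9.6 = 70470 × 9.6 = 676500.
FS_overturning = M_r/M_o = 676500/123900 = 5.458.

5.46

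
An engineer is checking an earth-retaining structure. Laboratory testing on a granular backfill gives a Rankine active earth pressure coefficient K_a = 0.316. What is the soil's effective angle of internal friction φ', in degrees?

31.3°

K_a = tan²(45° − φ/2) ⇒ 45° − φ/2 = arctan(√0.316) = 29.34°.
φ = 2(45° − 29.34°) = 31.32°.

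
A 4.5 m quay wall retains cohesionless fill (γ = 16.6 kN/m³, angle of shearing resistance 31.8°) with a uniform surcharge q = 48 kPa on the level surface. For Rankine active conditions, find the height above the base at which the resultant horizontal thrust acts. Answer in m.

K_a = 0.3098.
Triangular part P₁ = ½K_aγH² = 52.07 at H/3 = 1.500 m; rectangular part P₂ = K_a q H = 66.92 at H/2 = 2.250 m.
ȳ = (P₁·1.500 + P₂·2.250)/(P₁+P₂) = 1.922 m.

1.92 m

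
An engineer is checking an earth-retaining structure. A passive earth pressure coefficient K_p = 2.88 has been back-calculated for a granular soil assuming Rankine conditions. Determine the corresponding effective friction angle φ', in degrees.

K_p = (1+sin φ)/(1−sin φ) ⇒ sin φ = (K_p − 1)/(K_p + 1) = 0.4845.
φ = arcsin(0.4845) = 28.98°.

29.0°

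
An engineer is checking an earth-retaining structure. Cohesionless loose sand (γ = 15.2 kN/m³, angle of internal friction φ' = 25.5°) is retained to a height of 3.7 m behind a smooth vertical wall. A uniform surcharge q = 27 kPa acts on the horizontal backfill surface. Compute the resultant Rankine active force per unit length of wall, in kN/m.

81.2 kN/m

K_a = tan²(45° − φ/2) = 0.3981.
Soil triangle: ½ K_a γ H² = 0.5×0.3981×15.2×3.7² = 41.42 kN/m.
Surcharge rectangle: K_a q H = 0.3981×27×3.7 = 39.77 kN/m.
Total = 41.42 + 39.77 = 81.19 kN/m.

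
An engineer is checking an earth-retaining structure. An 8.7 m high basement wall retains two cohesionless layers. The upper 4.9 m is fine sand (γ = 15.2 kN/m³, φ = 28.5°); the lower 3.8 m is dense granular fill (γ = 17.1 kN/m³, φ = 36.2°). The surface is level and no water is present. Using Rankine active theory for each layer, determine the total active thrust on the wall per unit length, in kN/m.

169 kN/m

K_a1 = tan²(45°−28.5°/2) = 0.3540; K_a2 = tan²(45°−36.2°/2) = 0.2574.
Layer 1: σ at base = K_a1 γ₁ h₁ = 26.36 kPa; P₁ = ½×26.36×4.9 = 64.59.
Layer 2: σ_v at top = γ₁h₁ = 74.48; σ_h top = K_a2×74.48 = 19.17; σ_h base = K_a2×(74.48+17.1×3.8) = 35.89.
P₂ = ½(19.17+35.89)×3.8 = 104.6. Total P_a = 64.59+104.6 = 169.2 kN/m.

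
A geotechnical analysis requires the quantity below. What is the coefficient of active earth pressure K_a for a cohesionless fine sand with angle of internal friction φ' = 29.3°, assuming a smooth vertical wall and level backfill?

K_a = tan²(45° − φ/2) = tan²(30.35°) = 0.3428.

0.343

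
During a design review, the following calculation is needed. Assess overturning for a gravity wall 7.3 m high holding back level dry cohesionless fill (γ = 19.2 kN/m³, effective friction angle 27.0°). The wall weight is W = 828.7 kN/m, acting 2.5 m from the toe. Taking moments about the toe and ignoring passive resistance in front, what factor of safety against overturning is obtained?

4.43

K_a = tan²(45° − 27.0°/2) = 0.3755.
P_a = ½K_aγH² = 0.5×0.3755×19.2×7.3² = 192.1 kN/m, acting at H/3 = 2.433 m above the base.
Overturning moment M_o = P_a × H/3 = 192.1 × 2.433 = 467.5.
Resisting moment M_r = W × 2.5 = 828.7 × 2.5 = 2072.
FS_overturning = M_r/M_o = 2072/467.5 = 4.432.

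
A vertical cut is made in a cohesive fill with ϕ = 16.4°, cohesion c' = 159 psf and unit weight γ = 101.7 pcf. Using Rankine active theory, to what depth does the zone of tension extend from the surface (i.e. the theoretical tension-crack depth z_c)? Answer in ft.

4.18 ft

K_a = tan²(45° − 16.4°/2) = 0.5596; √K_a = 0.7481.
The active pressure is zero where K_a γ z = 2c√K_a, so z_c = 2c/(γ√K_a) = 2×159/(101.7×0.7481) = 4.180 ft.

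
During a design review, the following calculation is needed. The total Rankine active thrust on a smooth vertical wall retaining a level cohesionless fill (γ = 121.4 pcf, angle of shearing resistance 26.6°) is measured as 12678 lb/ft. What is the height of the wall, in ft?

23.4 ft

K_a = 0.3814. P_a = ½ K_a γ H² ⇒ H = √(2P_a/(K_a γ)).
H = √(2×12678/(0.3814×121.4)) = 23.40 ft.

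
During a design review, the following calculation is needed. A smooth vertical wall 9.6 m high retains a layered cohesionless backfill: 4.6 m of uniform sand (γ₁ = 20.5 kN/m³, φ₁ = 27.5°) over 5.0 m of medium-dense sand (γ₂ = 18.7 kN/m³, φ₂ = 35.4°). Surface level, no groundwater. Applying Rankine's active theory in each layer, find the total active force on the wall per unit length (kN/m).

K_a1 = tan²(45°−27.5°/2) = 0.3682; K_a2 = tan²(45°−35.4°/2) = 0.2664.
Layer 1: σ at base = K_a1 γ₁ h₁ = 34.72 kPa; P₁ = ½×34.72×4.6 = 79.86.
Layer 2: σ_v at top = γ₁h₁ = 94.30; σ_h top = K_a2×94.30 = 25.12; σ_h base = K_a2×(94.30+18.7×5.0) = 50.03.
P₂ = ½(25.12+50.03)×5.0 = 187.9. Total P_a = 79.86+187.9 = 267.7 kN/m.

268 kN/m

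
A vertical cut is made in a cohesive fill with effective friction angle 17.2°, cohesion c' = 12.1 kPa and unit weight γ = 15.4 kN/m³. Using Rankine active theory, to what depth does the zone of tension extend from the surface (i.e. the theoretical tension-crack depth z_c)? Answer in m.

K_a = tan²(45° − 17.2°/2) = 0.5436; √K_a = 0.7373.
The active pressure is zero where K_a γ z = 2c√K_a, so z_c = 2c/(γ√K_a) = 2×12.1/(15.4×0.7373) = 2.131 m.

2.13 m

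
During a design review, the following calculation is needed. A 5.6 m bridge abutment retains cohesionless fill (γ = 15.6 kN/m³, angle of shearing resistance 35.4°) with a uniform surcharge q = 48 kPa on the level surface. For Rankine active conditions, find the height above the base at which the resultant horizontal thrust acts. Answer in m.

K_a = 0.2664.
Triangular part P₁ = ½K_aγH² = 65.16 at H/3 = 1.867 m; rectangular part P₂ = K_a q H = 71.61 at H/2 = 2.800 m.
ȳ = (P₁·1.867 + P₂·2.800)/(P₁+P₂) = 2.355 m.

2.36 m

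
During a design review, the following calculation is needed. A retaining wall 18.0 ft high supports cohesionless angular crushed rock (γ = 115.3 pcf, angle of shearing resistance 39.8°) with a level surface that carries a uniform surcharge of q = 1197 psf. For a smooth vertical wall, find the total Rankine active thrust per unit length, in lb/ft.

K_a = tan²(45° − φ/2) = 0.2194.
Soil triangle: ½ K_a γ H² = 0.5×0.2194×115.3×18.0² = 4099 lb/ft.
Surcharge rectangle: K_a q H = 0.2194×1197×18.0 = 4728 lb/ft.
Total = 4099 + 4728 = 8827 lb/ft.

8830 lb/ft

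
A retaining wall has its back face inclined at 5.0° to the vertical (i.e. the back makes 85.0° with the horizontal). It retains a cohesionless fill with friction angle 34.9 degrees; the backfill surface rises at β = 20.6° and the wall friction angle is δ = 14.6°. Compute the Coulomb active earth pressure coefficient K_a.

0.380

K_a = sin²(α+φ) / [sin²α · sin(α−δ) · (1 + √{sin(φ+δ)sin(φ−β) / (sin(α−δ)sin(α+β))})²].
With α = 85.0°, φ = 34.9°, δ = 14.6°, β = 20.6°: K_a = 0.3797.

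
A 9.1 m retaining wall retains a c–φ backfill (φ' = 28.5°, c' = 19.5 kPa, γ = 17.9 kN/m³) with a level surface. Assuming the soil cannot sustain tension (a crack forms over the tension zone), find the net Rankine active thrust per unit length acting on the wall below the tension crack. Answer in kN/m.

K_a = 0.3540; √K_a = 0.5949.
Tension-crack depth z_c = 2c/(γ√K_a) = 2×19.5/(17.9×0.5949) = 3.662 m.
σ_a at base = K_a γ H − 2c√K_a = 0.3540×17.9×9.1 − 2×19.5×0.5949 = 34.45 kPa.
P_a = ½ × 34.45 × (H − z_c) = 0.5×34.45×5.438 = 93.67 kN/m.

93.7 kN/m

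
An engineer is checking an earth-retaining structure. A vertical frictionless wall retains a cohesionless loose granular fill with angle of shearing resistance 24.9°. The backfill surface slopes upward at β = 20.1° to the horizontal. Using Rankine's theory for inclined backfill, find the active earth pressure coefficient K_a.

0.553

K_a = cos β · (cos β − √(cos²β − cos²φ)) / (cos β + √(cos²β − cos²φ)).
cos β = 0.9391, cos φ = 0.9070, √(cos²β − cos²φ) = 0.2432.
K_a = 0.9391 × (0.9391 − 0.2432)/(0.9391 + 0.2432) = 0.5527.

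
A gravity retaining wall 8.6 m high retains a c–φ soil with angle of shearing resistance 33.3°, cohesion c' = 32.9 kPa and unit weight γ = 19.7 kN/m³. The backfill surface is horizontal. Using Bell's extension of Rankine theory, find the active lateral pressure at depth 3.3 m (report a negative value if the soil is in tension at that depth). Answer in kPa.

K_a = (1 − sin φ)/(1 + sin φ) = 0.2911.
σ_a = K_a γ z − 2c√K_a = 0.2911×19.7×3.3 − 2×32.9×0.5396 = -16.58 kPa.

-16.6 kPa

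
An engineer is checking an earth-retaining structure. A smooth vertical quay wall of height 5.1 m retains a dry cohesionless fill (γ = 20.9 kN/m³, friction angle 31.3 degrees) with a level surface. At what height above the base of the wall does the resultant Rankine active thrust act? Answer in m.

1.70 m

K_a = 0.3162.
The pressure distribution is triangular, so the resultant acts at H/3 above the base = 5.1/3 = 1.700 m.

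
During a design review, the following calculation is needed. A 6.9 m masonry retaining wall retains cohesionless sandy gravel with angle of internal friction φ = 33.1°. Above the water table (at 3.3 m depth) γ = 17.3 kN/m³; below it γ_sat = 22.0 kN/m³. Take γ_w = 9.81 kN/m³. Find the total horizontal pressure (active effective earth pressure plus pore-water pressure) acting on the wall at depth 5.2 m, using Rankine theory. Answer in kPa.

K_a = (1 − sin φ)/(1 + sin φ) = 0.2936.
γ' = 22.0 − 9.81 = 12.19 kN/m³.
Effective vertical stress at 5.2 m: σ'_v = 17.3×3.3 + 12.19×1.90 = 80.25 kPa.
σ'_h = K_a σ'_v = 0.2936 × 80.25 = 23.56 kPa; u = γ_w × 1.90 = 18.64 kPa.
Total σ_h = 23.56 + 18.64 = 42.20 kPa.

42.2 kPa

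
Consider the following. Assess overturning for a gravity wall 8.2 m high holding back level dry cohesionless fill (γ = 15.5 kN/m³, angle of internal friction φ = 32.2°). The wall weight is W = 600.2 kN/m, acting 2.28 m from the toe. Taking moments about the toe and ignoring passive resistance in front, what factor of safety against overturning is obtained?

3.15

K_a = tan²(45° − 32.2°/2) = 0.3047.
P_a = ½K_aγH² = 0.5×0.3047×15.5×8.2² = 158.8 kN/m, acting at H/3 = 2.733 m above the base.
Overturning moment M_o = P_a × H/3 = 158.8 × 2.733 = 434.1.
Resisting moment M_r = W × 2.28 = 600.2 × 2.28 = 1368.
FS_overturning = M_r/M_o = 1368/434.1 = 3.153.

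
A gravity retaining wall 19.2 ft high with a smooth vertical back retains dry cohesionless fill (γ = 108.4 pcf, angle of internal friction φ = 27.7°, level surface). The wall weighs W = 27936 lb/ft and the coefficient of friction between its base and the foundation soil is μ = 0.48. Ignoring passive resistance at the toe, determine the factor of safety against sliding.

1.84

K_a = tan²(45° − 27.7°/2) = 0.3653.
P_a = ½K_aγH² = 0.5×0.3653×108.4×19.2² = 7299 lb/ft, acting at H/3 = 6.400 ft above the base.
FS_sliding = μW / P_a = 0.48×27936 / 7299 = 1.837.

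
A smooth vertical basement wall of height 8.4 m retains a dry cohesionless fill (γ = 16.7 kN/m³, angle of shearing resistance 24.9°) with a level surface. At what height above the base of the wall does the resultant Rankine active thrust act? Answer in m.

2.80 m

K_a = 0.4074.
The pressure distribution is triangular, so the resultant acts at H/3 above the base = 8.4/3 = 2.800 m.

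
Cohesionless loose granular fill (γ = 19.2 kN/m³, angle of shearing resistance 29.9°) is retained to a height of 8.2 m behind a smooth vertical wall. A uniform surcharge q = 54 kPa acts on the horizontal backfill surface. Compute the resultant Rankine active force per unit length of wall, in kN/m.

K_a = tan²(45° − φ/2) = 0.3347.
Soil triangle: ½ K_a γ H² = 0.5×0.3347×19.2×8.2² = 216.0 kN/m.
Surcharge rectangle: K_a q H = 0.3347×54×8.2 = 148.2 kN/m.
Total = 216.0 + 148.2 = 364.2 kN/m.

364 kN/m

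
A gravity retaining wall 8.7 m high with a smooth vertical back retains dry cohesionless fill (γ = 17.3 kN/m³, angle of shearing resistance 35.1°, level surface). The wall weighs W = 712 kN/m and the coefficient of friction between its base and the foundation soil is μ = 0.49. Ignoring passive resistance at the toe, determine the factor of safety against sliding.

K_a = tan²(45° − 35.1°/2) = 0.2698.
P_a = ½K_aγH² = 0.5×0.2698×17.3×8.7² = 176.7 kN/m, acting at H/3 = 2.900 m above the base.
FS_sliding = μW / P_a = 0.49×712 / 176.7 = 1.975.

1.97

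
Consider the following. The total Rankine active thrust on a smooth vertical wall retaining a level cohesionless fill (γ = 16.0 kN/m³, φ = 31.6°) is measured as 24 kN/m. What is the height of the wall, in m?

K_a = 0.3123. P_a = ½ K_a γ H² ⇒ H = √(2P_a/(K_a γ)).
H = √(2×24/(0.3123×16.0)) = 3.099 m.

3.10 m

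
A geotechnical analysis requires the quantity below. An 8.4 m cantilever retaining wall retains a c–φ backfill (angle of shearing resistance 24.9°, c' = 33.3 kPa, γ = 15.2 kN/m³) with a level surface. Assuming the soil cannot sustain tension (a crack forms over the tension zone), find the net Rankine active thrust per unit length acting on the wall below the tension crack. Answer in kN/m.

K_a = 0.4074; √K_a = 0.6383.
Tension-crack depth z_c = 2c/(γ√K_a) = 2×33.3/(15.2×0.6383) = 6.864 m.
σ_a at base = K_a γ H − 2c√K_a = 0.4074×15.2×8.4 − 2×33.3×0.6383 = 9.509 kPa.
P_a = ½ × 9.509 × (H − z_c) = 0.5×9.509×1.536 = 7.301 kN/m.

7.30 kN/m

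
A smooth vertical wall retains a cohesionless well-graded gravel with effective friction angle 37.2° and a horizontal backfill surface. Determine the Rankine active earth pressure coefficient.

0.246

K_a = (1 − sin φ)/(1 + sin φ) = (1 − sin 37.2°)/(1 + sin 37.2°) = 0.2464.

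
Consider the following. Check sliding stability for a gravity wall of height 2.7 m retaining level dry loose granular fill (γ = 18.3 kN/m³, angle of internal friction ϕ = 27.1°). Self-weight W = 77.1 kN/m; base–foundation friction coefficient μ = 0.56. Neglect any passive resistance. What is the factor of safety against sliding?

K_a = tan²(45° − 27.1°/2) = 0.3741.
P_a = ½K_aγH² = 0.5×0.3741×18.3×2.7² = 24.95 kN/m, acting at H/3 = 0.9000 m above the base.
FS_sliding = μW / P_a = 0.56×77.1 / 24.95 = 1.730.

1.73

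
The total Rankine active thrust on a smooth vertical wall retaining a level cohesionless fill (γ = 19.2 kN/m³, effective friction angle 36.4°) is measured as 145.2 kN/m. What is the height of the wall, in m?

K_a = 0.2552. P_a = ½ K_a γ H² ⇒ H = √(2P_a/(K_a γ)).
H = √(2×145.2/(0.2552×19.2)) = 7.699 m.

7.70 m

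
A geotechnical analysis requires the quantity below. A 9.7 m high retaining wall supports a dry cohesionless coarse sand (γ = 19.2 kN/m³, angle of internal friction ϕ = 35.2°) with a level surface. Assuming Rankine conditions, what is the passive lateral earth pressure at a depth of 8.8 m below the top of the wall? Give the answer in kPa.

K_p = (1 + sin φ)/(1 − sin φ) = 3.722.
σ_h = K_p γ z = 3.722 × 19.2 × 8.8 = 628.8 kPa.

629 kPa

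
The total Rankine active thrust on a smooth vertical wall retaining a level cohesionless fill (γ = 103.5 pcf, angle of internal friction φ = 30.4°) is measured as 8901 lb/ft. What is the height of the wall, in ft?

K_a = 0.3280. P_a = ½ K_a γ H² ⇒ H = √(2P_a/(K_a γ)).
H = √(2×8901/(0.3280×103.5)) = 22.90 ft.

22.9 ft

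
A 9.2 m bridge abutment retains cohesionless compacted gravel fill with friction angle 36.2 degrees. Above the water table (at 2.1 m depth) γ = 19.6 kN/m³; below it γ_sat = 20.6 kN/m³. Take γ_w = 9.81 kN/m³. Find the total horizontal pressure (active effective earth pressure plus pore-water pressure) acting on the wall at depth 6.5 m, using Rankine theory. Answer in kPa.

66.0 kPa

K_a = (1 − sin φ)/(1 + sin φ) = 0.2574.
γ' = 20.6 − 9.81 = 10.79 kN/m³.
Effective vertical stress at 6.5 m: σ'_v = 19.6×2.1 + 10.79×4.40 = 88.64 kPa.
σ'_h = K_a σ'_v = 0.2574 × 88.64 = 22.81 kPa; u = γ_w × 4.40 = 43.16 kPa.
Total σ_h = 22.81 + 43.16 = 65.98 kPa.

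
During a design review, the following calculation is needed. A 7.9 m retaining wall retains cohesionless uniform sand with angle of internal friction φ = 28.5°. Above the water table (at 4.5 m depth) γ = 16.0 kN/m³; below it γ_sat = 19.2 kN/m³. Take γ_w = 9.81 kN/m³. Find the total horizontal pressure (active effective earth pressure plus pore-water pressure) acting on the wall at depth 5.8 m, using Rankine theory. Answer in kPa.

42.6 kPa

K_a = (1 − sin φ)/(1 + sin φ) = 0.3540.
γ' = 19.2 − 9.81 = 9.390 kN/m³.
Effective vertical stress at 5.8 m: σ'_v = 16.0×4.5 + 9.390×1.30 = 84.21 kPa.
σ'_h = K_a σ'_v = 0.3540 × 84.21 = 29.81 kPa; u = γ_w × 1.30 = 12.75 kPa.
Total σ_h = 29.81 + 12.75 = 42.56 kPa.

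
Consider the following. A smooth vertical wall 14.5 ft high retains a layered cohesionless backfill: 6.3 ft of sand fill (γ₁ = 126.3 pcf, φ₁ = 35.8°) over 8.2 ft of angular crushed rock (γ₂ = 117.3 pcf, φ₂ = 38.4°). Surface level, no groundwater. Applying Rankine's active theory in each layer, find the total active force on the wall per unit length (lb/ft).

K_a1 = tan²(45°−35.8°/2) = 0.2619; K_a2 = tan²(45°−38.4°/2) = 0.2337.
Layer 1: σ at base = K_a1 γ₁ h₁ = 208.4 psf; P₁ = ½×208.4×6.3 = 656.3.
Layer 2: σ_v at top = γ₁h₁ = 795.7; σ_h top = K_a2×795.7 = 185.9; σ_h base = K_a2×(795.7+117.3×8.2) = 410.7.
P₂ = ½(185.9+410.7)×8.2 = 2446. Total P_a = 656.3+2446 = 3103 lb/ft.

3100 lb/ft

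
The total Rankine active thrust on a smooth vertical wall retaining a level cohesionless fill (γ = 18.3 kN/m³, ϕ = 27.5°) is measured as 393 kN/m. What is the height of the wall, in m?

10.8 m

K_a = 0.3682. P_a = ½ K_a γ H² ⇒ H = √(2P_a/(K_a γ)).
H = √(2×393/(0.3682×18.3)) = 10.80 m.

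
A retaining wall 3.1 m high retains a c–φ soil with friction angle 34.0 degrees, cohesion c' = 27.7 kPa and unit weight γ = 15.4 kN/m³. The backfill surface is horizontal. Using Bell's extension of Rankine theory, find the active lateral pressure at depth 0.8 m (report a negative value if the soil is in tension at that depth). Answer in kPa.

K_a = (1 − sin φ)/(1 + sin φ) = 0.2827.
σ_a = K_a γ z − 2c√K_a = 0.2827×15.4×0.8 − 2×27.7×0.5317 = -25.97 kPa.

-26.0 kPa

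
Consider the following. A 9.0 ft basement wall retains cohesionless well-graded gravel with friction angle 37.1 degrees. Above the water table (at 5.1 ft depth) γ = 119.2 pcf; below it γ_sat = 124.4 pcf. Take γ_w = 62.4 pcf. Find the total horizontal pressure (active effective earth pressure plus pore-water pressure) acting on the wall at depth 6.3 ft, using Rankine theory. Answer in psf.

K_a = (1 − sin φ)/(1 + sin φ) = 0.2475.
γ' = 124.4 − 62.4 = 62.00 pcf.
Effective vertical stress at 6.3 ft: σ'_v = 119.2×5.1 + 62.00×1.20 = 682.3 psf.
σ'_h = K_a σ'_v = 0.2475 × 682.3 = 168.9 psf; u = γ_w × 1.20 = 74.88 psf.
Total σ_h = 168.9 + 74.88 = 243.8 psf.

244 psf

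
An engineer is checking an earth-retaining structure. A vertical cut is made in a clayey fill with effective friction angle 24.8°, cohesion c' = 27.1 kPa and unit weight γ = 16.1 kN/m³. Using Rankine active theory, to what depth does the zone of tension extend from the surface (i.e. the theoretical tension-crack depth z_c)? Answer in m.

K_a = tan²(45° − 24.8°/2) = 0.4090; √K_a = 0.6395.
The active pressure is zero where K_a γ z = 2c√K_a, so z_c = 2c/(γ√K_a) = 2×27.1/(16.1×0.6395) = 5.264 m.

5.26 m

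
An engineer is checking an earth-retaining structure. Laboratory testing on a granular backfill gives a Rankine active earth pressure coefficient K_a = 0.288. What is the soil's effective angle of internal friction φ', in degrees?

K_a = tan²(45° − φ/2) ⇒ 45° − φ/2 = arctan(√0.288) = 28.22°.
φ = 2(45° − 28.22°) = 33.56°.

33.6°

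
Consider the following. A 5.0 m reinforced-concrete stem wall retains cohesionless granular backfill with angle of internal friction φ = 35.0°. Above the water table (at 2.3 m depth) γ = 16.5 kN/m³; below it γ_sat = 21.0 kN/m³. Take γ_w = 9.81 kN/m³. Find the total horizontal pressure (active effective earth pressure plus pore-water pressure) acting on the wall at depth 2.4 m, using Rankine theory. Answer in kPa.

11.6 kPa

K_a = (1 − sin φ)/(1 + sin φ) = 0.2710.
γ' = 21.0 − 9.81 = 11.19 kN/m³.
Effective vertical stress at 2.4 m: σ'_v = 16.5×2.3 + 11.19×0.100 = 39.07 kPa.
σ'_h = K_a σ'_v = 0.2710 × 39.07 = 10.59 kPa; u = γ_w × 0.100 = 0.9810 kPa.
Total σ_h = 10.59 + 0.9810 = 11.57 kPa.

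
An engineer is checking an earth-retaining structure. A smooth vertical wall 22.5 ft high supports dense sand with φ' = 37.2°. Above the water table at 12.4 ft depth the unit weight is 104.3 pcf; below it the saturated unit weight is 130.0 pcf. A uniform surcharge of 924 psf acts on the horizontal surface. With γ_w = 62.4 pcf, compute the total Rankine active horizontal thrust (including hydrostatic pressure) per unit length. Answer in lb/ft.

K_a = tan²(45° − φ/2) = 0.2464.
γ' = 130.0 − 62.4 = 67.60 pcf. h₂ = H − d_w = 10.1 ft.
σ'_h: at surface K_a·q = 227.7; at WT K_a(q+γd_w) = 546.4; at base K_a(q+γd_w+γ'h₂) = 714.6 psf.
P₁ = ½(227.7+546.4)×12.4 = 4799; P₂ = ½(546.4+714.6)×10.1 = 6368; P_w = ½γ_w h₂² = 3183.
Total = 4799+6368+3183 = 14350 lb/ft.

14400 lb/ft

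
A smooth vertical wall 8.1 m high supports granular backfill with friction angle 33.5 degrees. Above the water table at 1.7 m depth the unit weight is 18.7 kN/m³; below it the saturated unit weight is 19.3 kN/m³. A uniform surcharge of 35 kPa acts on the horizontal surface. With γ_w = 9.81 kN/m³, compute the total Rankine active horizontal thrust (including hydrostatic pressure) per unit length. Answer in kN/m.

405 kN/m

K_a = tan²(45° − φ/2) = 0.2887.
γ' = 19.3 − 9.81 = 9.490 kN/m³. h₂ = H − d_w = 6.4 m.
σ'_h: at surface K_a·q = 10.10; at WT K_a(q+γd_w) = 19.28; at base K_a(q+γd_w+γ'h₂) = 36.82 kPa.
P₁ = ½(10.10+19.28)×1.7 = 24.98; P₂ = ½(19.28+36.82)×6.4 = 179.5; P_w = ½γ_w h₂² = 200.9.
Total = 24.98+179.5+200.9 = 405.4 kN/m.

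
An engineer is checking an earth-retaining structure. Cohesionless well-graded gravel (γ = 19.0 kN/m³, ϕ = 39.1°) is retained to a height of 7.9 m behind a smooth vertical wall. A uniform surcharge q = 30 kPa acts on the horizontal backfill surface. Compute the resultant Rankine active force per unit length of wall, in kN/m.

188 kN/m

K_a = tan²(45° − φ/2) = 0.2265.
Soil triangle: ½ K_a γ H² = 0.5×0.2265×19.0×7.9² = 134.3 kN/m.
Surcharge rectangle: K_a q H = 0.2265×30×7.9 = 53.68 kN/m.
Total = 134.3 + 53.68 = 188.0 kN/m.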